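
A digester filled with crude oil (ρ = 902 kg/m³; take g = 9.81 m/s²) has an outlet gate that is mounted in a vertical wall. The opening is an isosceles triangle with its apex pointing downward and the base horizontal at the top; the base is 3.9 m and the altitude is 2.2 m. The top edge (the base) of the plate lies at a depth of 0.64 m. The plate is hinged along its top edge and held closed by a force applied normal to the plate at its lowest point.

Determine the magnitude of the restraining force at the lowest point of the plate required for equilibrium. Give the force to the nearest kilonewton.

γ = ρg = 902 × 9.81 / 1000 = 8.84862 kN/m³.
With the apex down, the centroid sits h/3 = 2.2/3 = 0.733333 m below the base (the top edge), so the centroid depth is h_c = 0.64 + 0.733333 = 1.37333 m.
A = ½ × 3.9 × 2.2 = 4.29 m².
Resultant F = γ·h_c·A = 8.84862 × 1.37333 × 4.29 = 52.1324 kN.
I_c = b·h³/36 = 3.9 × 2.2³/36 = 1.15353 m⁴.
Centre of pressure: y_p = y_c + I_c/(y_c·A) = 1.37333 + 1.15353/(1.37333 × 4.29) = 1.37333 + 0.195793 = 1.56912 m along the plane.
The resultant acts 0.733333 + 0.195793 = 0.929126 m (along the plate) below the hinge at the top edge, so the moment about the hinge is M = F × 0.929126 = 52.1324 × 0.929126 = 48.4376 kN·m.
A normal force at the bottom, 2.2 m from the hinge, must supply this moment: P = 48.4376/2.2 = 22.0171 kN.

P ≈ 22 kN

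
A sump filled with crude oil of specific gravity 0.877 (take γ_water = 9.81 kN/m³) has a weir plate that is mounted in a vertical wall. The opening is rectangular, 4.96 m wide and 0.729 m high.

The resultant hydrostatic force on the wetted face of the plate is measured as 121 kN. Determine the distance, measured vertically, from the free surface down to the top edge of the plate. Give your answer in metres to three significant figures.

d_top ≈ 3.53 m

γ = 0.877 × 9.81 = 8.60337 kN/m³.
A = 4.96 × 0.729 = 3.61584 m².
From F = γ·h_c·A, the centroid depth is h_c = 121/(8.60337 × 3.61584) = 3.88962 m.
The centroid lies 0.729/2 = 0.3645 m below the top edge, so the top edge sits at h_top = 3.88962 − 0.3645 = 3.52512 m below the surface.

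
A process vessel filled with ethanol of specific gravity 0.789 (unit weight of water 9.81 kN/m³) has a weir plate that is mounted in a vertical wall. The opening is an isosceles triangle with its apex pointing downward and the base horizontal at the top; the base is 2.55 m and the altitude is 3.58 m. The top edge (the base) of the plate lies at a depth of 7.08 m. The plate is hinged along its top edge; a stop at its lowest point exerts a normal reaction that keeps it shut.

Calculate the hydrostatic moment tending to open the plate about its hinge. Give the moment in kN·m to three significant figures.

γ = 0.789 × 9.81 = 7.74009 kN/m³.
With the apex down, the centroid sits h/3 = 3.58/3 = 1.19333 m below the base (the top edge), so the centroid depth is h_c = 7.08 + 1.19333 = 8.27333 m.
A = ½ × 2.55 × 3.58 = 4.5645 m².
Resultant F = γ·h_c·A = 7.74009 × 8.27333 × 4.5645 = 292.294 kN.
I_c = b·h³/36 = 2.55 × 3.58³/36 = 3.25003 m⁴.
Centre of pressure: y_p = y_c + I_c/(y_c·A) = 8.27333 + 3.25003/(8.27333 × 4.5645) = 8.27333 + 0.0860625 = 8.35939 m along the plane.
The resultant acts 1.19333 + 0.0860625 = 1.27939 m (along the plate) below the hinge at the top edge, so the moment about the hinge is M = F × 1.27939 = 292.294 × 1.27939 = 373.958 kN·m.

M ≈ 374 kN·m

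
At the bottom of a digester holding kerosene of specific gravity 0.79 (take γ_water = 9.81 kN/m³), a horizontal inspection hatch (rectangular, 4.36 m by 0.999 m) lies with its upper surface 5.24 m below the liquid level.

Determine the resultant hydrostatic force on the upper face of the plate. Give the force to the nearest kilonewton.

F ≈ 177 kN

γ = 0.79 × 9.81 = 7.7499 kN/m³.
The plate is horizontal, so pressure is uniform at p = γ·h = 7.7499 × 5.24 = 40.6095 kN/m².
A = 4.36 × 0.999 = 4.35564 m².
F = p·A = 40.6095 × 4.35564 = 176.88 kN.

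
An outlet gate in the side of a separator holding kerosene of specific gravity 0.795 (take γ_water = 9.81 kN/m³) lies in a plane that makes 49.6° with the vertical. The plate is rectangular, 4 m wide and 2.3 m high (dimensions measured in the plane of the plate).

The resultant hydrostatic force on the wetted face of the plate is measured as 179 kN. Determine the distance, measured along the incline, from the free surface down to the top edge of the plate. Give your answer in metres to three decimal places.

γ = 0.795 × 9.81 = 7.79895 kN/m³.
A = 4 × 2.3 = 9.2 m².
From F = γ·h_c·A, the centroid depth is h_c = 179/(7.79895 × 9.2) = 2.49476 m.
The plate makes 49.6° with the vertical, i.e. θ = 90° − 49.6° = 40.4° to the horizontal. Measuring y along the incline from the free-surface line, vertical depth h = y·sinθ with sinθ = 0.648120.
Along the incline, y_c = h_c/sinθ = 2.49476/0.648120 = 3.84923 m.
The centroid lies 2.3/2 = 1.15 m below the top edge, so the top edge sits at y_top = 3.84923 − 1.15 = 2.69923 m along the incline.

y_top ≈ 2.699 m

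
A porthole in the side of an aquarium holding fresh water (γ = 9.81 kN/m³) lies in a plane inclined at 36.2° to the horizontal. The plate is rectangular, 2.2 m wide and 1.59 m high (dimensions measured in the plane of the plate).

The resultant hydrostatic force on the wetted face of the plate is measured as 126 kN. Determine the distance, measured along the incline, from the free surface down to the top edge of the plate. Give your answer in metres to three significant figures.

y_top ≈ 5.42 m

γ = 9.81 kN/m³.
A = 2.2 × 1.59 = 3.498 m².
From F = γ·h_c·A, the centroid depth is h_c = 126/(9.81 × 3.498) = 3.67182 m.
Let θ = 36.2° be the plate's angle to the horizontal; measure y along the incline from where the plane meets the free surface. Vertical depth h = y·sinθ with sinθ = 0.590606.
Along the incline, y_c = h_c/sinθ = 3.67182/0.590606 = 6.21704 m.
The centroid lies 1.59/2 = 0.795 m below the top edge, so the top edge sits at y_top = 6.21704 − 0.795 = 5.42204 m along the incline.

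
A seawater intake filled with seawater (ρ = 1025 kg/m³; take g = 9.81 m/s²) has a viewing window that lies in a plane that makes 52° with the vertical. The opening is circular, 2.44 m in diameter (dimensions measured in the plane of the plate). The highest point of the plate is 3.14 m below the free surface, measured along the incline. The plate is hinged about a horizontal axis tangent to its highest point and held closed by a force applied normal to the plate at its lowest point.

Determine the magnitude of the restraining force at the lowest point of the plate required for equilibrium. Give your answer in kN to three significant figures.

P ≈ 67.5 kN

γ = ρg = 1025 × 9.81 / 1000 = 10.05525 kN/m³.
The plate makes 52° with the vertical, i.e. θ = 90° − 52° = 38° to the horizontal. Measuring y along the incline from the free-surface line, vertical depth h = y·sinθ with sinθ = 0.615661.
The centroid is at the centre, 1.22 m below the top of the plate, so y_c = 3.14 + 1.22 = 4.36 m and h_c = 4.36 × 0.615661 = 2.68428 m.
A = π(1.22)² = 4.67595 m².
Resultant F = γ·h_c·A = 10.05525 × 2.68428 × 4.67595 = 126.209 kN.
I_c = πr⁴/4 = π × 1.22⁴/4 = 1.73992 m⁴.
Centre of pressure: y_p = y_c + I_c/(y_c·A) = 4.36 + 1.73992/(4.36 × 4.67595) = 4.36 + 0.085344 = 4.44534 m along the plane.
The resultant acts 1.22 + 0.085344 = 1.30534 m (along the plate) below the hinge at the top edge, so the moment about the hinge is M = F × 1.30534 = 126.209 × 1.30534 = 164.746 kN·m.
A normal force at the bottom, 2.44 m from the hinge, must supply this moment: P = 164.746/2.44 = 67.5189 kN.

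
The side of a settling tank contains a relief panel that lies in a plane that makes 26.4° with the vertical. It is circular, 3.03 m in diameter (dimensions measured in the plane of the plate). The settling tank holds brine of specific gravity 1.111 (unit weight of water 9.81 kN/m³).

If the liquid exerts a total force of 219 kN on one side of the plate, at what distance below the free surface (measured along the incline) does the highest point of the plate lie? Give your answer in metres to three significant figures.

y_top ≈ 1.60 m

γ = 1.111 × 9.81 = 10.89891 kN/m³.
A = π(1.515)² = 7.21066 m².
From F = γ·h_c·A, the centroid depth is h_c = 219/(10.89891 × 7.21066) = 2.78667 m.
The plate makes 26.4° with the vertical, i.e. θ = 90° − 26.4° = 63.6° to the horizontal. Measuring y along the incline from the free-surface line, vertical depth h = y·sinθ with sinθ = 0.895712.
Along the incline, y_c = h_c/sinθ = 2.78667/0.895712 = 3.11112 m.
The centroid is at the centre, 1.515 m below the top of the plate, so the highest point sits at y_top = 3.11112 − 1.515 = 1.59612 m along the incline.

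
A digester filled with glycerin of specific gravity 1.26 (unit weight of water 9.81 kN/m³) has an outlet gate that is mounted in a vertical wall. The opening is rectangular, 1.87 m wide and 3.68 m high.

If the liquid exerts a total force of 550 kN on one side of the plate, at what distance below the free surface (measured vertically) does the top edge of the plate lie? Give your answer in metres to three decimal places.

d_top ≈ 4.626 m

γ = 1.26 × 9.81 = 12.3606 kN/m³.
A = 1.87 × 3.68 = 6.8816 m².
From F = γ·h_c·A, the centroid depth is h_c = 550/(12.3606 × 6.8816) = 6.46597 m.
The centroid lies 3.68/2 = 1.84 m below the top edge, so the top edge sits at h_top = 6.46597 − 1.84 = 4.62597 m below the surface.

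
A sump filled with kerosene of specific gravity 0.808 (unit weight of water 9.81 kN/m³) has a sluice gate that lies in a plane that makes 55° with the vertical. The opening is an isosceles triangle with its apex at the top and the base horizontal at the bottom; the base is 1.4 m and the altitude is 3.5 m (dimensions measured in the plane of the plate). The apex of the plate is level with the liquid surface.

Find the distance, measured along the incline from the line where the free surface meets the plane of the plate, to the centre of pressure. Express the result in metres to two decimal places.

γ = 0.808 × 9.81 = 7.92648 kN/m³.
The plate makes 55° with the vertical, i.e. θ = 90° − 55° = 35° to the horizontal. Measuring y along the incline from the free-surface line, vertical depth h = y·sinθ with sinθ = 0.573576.
With the apex up, the centroid sits 2h/3 = 2 × 3.5/3 = 2.33333 m below the apex, so y_c = 2.33333 m and h_c = 2.33333 × 0.573576 = 1.33834 m.
A = ½ × 1.4 × 3.5 = 2.45 m².
Resultant F = γ·h_c·A = 7.92648 × 1.33834 × 2.45 = 25.9904 kN.
I_c = b·h³/36 = 1.4 × 3.5³/36 = 1.66736 m⁴.
Centre of pressure: y_p = y_c + I_c/(y_c·A) = 2.33333 + 1.66736/(2.33333 × 2.45) = 2.33333 + 0.291667 = 2.625 m along the plane.

y_p = 2.63 m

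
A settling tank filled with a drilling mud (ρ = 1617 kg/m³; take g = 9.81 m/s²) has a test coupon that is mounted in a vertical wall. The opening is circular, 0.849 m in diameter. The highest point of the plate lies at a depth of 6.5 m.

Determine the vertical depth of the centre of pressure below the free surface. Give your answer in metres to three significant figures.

h_p = 6.93 m

γ = ρg = 1617 × 9.81 / 1000 = 15.86277 kN/m³.
The centroid is at the centre, 0.4245 m below the top of the plate, so the centroid depth is h_c = 6.5 + 0.4245 = 6.9245 m.
A = π(0.4245)² = 0.566116 m².
Resultant F = γ·h_c·A = 15.86277 × 6.9245 × 0.566116 = 62.1832 kN.
I_c = πr⁴/4 = π × 0.4245⁴/4 = 0.0255036 m⁴.
Centre of pressure: y_p = y_c + I_c/(y_c·A) = 6.9245 + 0.0255036/(6.9245 × 0.566116) = 6.9245 + 0.0065059 = 6.93101 m along the plane.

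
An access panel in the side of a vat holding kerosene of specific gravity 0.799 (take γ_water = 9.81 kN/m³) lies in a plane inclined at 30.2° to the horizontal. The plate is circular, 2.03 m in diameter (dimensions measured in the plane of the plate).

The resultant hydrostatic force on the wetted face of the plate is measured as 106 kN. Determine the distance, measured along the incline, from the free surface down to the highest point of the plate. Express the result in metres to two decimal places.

y_top ≈ 7.29 m

γ = 0.799 × 9.81 = 7.83819 kN/m³.
A = π(1.015)² = 3.23655 m².
From F = γ·h_c·A, the centroid depth is h_c = 106/(7.83819 × 3.23655) = 4.17838 m.
Let θ = 30.2° be the plate's angle to the horizontal; measure y along the incline from where the plane meets the free surface. Vertical depth h = y·sinθ with sinθ = 0.503020.
Along the incline, y_c = h_c/sinθ = 4.17838/0.503020 = 8.30659 m.
The centroid is at the centre, 1.015 m below the top of the plate, so the highest point sits at y_top = 8.30659 − 1.015 = 7.29159 m along the incline.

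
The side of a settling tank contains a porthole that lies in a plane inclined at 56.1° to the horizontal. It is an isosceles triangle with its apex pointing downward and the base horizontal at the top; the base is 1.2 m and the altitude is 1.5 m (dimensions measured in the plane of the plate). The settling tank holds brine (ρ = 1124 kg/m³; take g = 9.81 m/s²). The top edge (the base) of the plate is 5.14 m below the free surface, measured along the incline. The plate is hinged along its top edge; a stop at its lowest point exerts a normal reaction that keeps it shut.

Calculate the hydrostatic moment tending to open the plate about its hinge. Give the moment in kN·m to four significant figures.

γ = ρg = 1124 × 9.81 / 1000 = 11.02644 kN/m³.
Let θ = 56.1° be the plate's angle to the horizontal; measure y along the incline from where the plane meets the free surface. Vertical depth h = y·sinθ with sinθ = 0.830012.
With the apex down, the centroid sits h/3 = 1.5/3 = 0.5 m below the base (the top edge), so y_c = 5.14 + 0.5 = 5.64 m and h_c = 5.64 × 0.830012 = 4.68127 m.
A = ½ × 1.2 × 1.5 = 0.9 m².
Resultant F = γ·h_c·A = 11.02644 × 4.68127 × 0.9 = 46.456 kN.
I_c = b·h³/36 = 1.2 × 1.5³/36 = 0.1125 m⁴.
Centre of pressure: y_p = y_c + I_c/(y_c·A) = 5.64 + 0.1125/(5.64 × 0.9) = 5.64 + 0.0221631 = 5.66216 m along the plane.
The resultant acts 0.5 + 0.0221631 = 0.522163 m (along the plate) below the hinge at the top edge, so the moment about the hinge is M = F × 0.522163 = 46.456 × 0.522163 = 24.2576 kN·m.

M ≈ 24.26 kN·m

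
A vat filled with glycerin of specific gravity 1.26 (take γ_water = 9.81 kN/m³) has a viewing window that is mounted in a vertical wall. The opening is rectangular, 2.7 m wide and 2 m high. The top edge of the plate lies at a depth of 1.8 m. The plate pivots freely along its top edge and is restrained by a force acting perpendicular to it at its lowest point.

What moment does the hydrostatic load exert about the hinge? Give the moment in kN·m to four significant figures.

M ≈ 209.1 kN·m

γ = 1.26 × 9.81 = 12.3606 kN/m³.
The centroid lies 2/2 = 1 m below the top edge, so the centroid depth is h_c = 1.8 + 1 = 2.8 m.
A = 2.7 × 2 = 5.4 m².
Resultant F = γ·h_c·A = 12.3606 × 2.8 × 5.4 = 186.892 kN.
I_c = b·h³/12 = 2.7 × 2³/12 = 1.8 m⁴.
Centre of pressure: y_p = y_c + I_c/(y_c·A) = 2.8 + 1.8/(2.8 × 5.4) = 2.8 + 0.119048 = 2.91905 m along the plane.
The resultant acts 1 + 0.119048 = 1.11905 m (along the plate) below the hinge at the top edge, so the moment about the hinge is M = F × 1.11905 = 186.892 × 1.11905 = 209.141 kN·m.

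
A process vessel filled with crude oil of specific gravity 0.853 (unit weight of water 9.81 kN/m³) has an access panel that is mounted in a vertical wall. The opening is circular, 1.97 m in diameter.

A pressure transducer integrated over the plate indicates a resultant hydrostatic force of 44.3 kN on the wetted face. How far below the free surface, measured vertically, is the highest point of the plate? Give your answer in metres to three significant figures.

d_top ≈ 0.752 m

γ = 0.853 × 9.81 = 8.36793 kN/m³.
A = π(0.985)² = 3.04805 m².
From F = γ·h_c·A, the centroid depth is h_c = 44.3/(8.36793 × 3.04805) = 1.73686 m.
The centroid is at the centre, 0.985 m below the top of the plate, so the highest point sits at h_top = 1.73686 − 0.985 = 0.75186 m below the surface.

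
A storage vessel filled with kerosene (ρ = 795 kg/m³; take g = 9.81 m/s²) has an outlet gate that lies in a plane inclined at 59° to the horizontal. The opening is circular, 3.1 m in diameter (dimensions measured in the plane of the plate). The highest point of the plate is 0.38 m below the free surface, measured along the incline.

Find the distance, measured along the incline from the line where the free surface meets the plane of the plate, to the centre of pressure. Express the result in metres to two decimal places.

y_p = 2.24 m

γ = ρg = 795 × 9.81 / 1000 = 7.79895 kN/m³.
Let θ = 59° be the plate's angle to the horizontal; measure y along the incline from where the plane meets the free surface. Vertical depth h = y·sinθ with sinθ = 0.857167.
The centroid is at the centre, 1.55 m below the top of the plate, so y_c = 0.38 + 1.55 = 1.93 m and h_c = 1.93 × 0.857167 = 1.65433 m.
A = π(1.55)² = 7.54768 m².
Resultant F = γ·h_c·A = 7.79895 × 1.65433 × 7.54768 = 97.3804 kN.
I_c = πr⁴/4 = π × 1.55⁴/4 = 4.53332 m⁴.
Centre of pressure: y_p = y_c + I_c/(y_c·A) = 1.93 + 4.53332/(1.93 × 7.54768) = 1.93 + 0.311204 = 2.2412 m along the plane.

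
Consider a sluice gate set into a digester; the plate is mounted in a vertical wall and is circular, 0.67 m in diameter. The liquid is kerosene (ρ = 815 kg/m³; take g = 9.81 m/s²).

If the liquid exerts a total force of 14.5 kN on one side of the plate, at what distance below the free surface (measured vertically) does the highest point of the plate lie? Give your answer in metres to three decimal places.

γ = ρg = 815 × 9.81 / 1000 = 7.99515 kN/m³.
A = π(0.335)² = 0.352565 m².
From F = γ·h_c·A, the centroid depth is h_c = 14.5/(7.99515 × 0.352565) = 5.14401 m.
The centroid is at the centre, 0.335 m below the top of the plate, so the highest point sits at h_top = 5.14401 − 0.335 = 4.80901 m below the surface.

d_top ≈ 4.809 m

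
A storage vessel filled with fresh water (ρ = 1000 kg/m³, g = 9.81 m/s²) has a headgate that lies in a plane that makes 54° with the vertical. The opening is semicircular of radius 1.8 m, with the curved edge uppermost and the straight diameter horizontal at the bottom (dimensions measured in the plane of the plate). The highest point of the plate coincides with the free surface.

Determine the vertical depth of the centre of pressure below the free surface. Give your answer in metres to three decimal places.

h_p = 0.737 m

γ = ρg = 1000 × 9.81 = 9810 N/m³ = 9.81 kN/m³.
The plate makes 54° with the vertical, i.e. θ = 90° − 54° = 36° to the horizontal. Measuring y along the incline from the free-surface line, vertical depth h = y·sinθ with sinθ = 0.587785.
The centroid lies 4r/(3π) = 0.763944 m above the diameter, so r − 4r/(3π) = 1.8 − 0.763944 = 1.03606 m below the topmost point, so y_c = 1.03606 m and h_c = 1.03606 × 0.587785 = 0.608981 m.
A = πr²/2 = π × 1.8²/2 = 5.08938 m².
Resultant F = γ·h_c·A = 9.81 × 0.608981 × 5.08938 = 30.4045 kN.
I_c = (π/8 − 8/(9π))·r⁴ = 0.109757 × 1.8⁴ = 1.15219 m⁴.
Centre of pressure: y_p = y_c + I_c/(y_c·A) = 1.03606 + 1.15219/(1.03606 × 5.08938) = 1.03606 + 0.218512 = 1.25457 m along the plane.
Vertically, h_p = y_p·sinθ = 1.25457 × 0.587785 = 0.737417 m.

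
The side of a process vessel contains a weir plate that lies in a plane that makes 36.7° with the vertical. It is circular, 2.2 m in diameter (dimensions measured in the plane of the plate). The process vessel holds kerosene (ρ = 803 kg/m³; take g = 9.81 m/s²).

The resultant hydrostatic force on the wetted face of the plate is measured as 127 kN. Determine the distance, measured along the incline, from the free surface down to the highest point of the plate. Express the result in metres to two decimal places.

γ = ρg = 803 × 9.81 / 1000 = 7.87743 kN/m³.
A = π(1.1)² = 3.80133 m².
From F = γ·h_c·A, the centroid depth is h_c = 127/(7.87743 × 3.80133) = 4.24115 m.
The plate makes 36.7° with the vertical, i.e. θ = 90° − 36.7° = 53.3° to the horizontal. Measuring y along the incline from the free-surface line, vertical depth h = y·sinθ with sinθ = 0.801776.
Along the incline, y_c = h_c/sinθ = 4.24115/0.801776 = 5.28969 m.
The centroid is at the centre, 1.1 m below the top of the plate, so the highest point sits at y_top = 5.28969 − 1.1 = 4.18969 m along the incline.

y_top ≈ 4.19 m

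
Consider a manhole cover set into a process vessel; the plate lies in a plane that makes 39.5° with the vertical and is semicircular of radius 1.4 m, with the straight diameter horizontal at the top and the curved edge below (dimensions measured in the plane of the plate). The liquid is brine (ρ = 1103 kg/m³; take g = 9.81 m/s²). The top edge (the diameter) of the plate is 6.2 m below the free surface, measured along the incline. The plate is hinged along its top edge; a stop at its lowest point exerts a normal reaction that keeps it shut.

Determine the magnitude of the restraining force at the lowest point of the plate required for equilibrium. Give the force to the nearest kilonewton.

γ = ρg = 1103 × 9.81 / 1000 = 10.82043 kN/m³.
The plate makes 39.5° with the vertical, i.e. θ = 90° − 39.5° = 50.5° to the horizontal. Measuring y along the incline from the free-surface line, vertical depth h = y·sinθ with sinθ = 0.771625.
The centroid of a semicircle lies 4r/(3π) = 0.594178 m from the diameter, here below the top edge, so y_c = 6.2 + 0.594178 = 6.79418 m and h_c = 6.79418 × 0.771625 = 5.24256 m.
A = πr²/2 = π × 1.4²/2 = 3.07876 m².
Resultant F = γ·h_c·A = 10.82043 × 5.24256 × 3.07876 = 174.648 kN.
I_c = (π/8 − 8/(9π))·r⁴ = 0.109757 × 1.4⁴ = 0.421642 m⁴.
Centre of pressure: y_p = y_c + I_c/(y_c·A) = 6.79418 + 0.421642/(6.79418 × 3.07876) = 6.79418 + 0.0201572 = 6.81434 m along the plane.
The resultant acts 0.594178 + 0.0201572 = 0.614335 m (along the plate) below the hinge at the top edge, so the moment about the hinge is M = F × 0.614335 = 174.648 × 0.614335 = 107.292 kN·m.
A normal force at the bottom, 1.4 m from the hinge, must supply this moment: P = 107.292/1.4 = 76.6371 kN.

P ≈ 77 kN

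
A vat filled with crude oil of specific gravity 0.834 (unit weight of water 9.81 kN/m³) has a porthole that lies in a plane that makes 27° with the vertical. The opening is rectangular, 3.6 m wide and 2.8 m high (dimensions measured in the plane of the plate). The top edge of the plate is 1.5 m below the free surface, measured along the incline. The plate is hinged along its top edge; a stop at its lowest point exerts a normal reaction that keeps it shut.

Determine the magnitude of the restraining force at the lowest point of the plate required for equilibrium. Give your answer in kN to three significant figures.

γ = 0.834 × 9.81 = 8.18154 kN/m³.
The plate makes 27° with the vertical, i.e. θ = 90° − 27° = 63° to the horizontal. Measuring y along the incline from the free-surface line, vertical depth h = y·sinθ with sinθ = 0.891007.
The centroid lies 2.8/2 = 1.4 m below the top edge, so y_c = 1.5 + 1.4 = 2.9 m and h_c = 2.9 × 0.891007 = 2.58392 m.
A = 3.6 × 2.8 = 10.08 m².
Resultant F = γ·h_c·A = 8.18154 × 2.58392 × 10.08 = 213.096 kN.
I_c = b·h³/12 = 3.6 × 2.8³/12 = 6.5856 m⁴.
Centre of pressure: y_p = y_c + I_c/(y_c·A) = 2.9 + 6.5856/(2.9 × 10.08) = 2.9 + 0.225287 = 3.12529 m along the plane.
The resultant acts 1.4 + 0.225287 = 1.62529 m (along the plate) below the hinge at the top edge, so the moment about the hinge is M = F × 1.62529 = 213.096 × 1.62529 = 346.343 kN·m.
A normal force at the bottom, 2.8 m from the hinge, must supply this moment: P = 346.343/2.8 = 123.694 kN.

P ≈ 124 kN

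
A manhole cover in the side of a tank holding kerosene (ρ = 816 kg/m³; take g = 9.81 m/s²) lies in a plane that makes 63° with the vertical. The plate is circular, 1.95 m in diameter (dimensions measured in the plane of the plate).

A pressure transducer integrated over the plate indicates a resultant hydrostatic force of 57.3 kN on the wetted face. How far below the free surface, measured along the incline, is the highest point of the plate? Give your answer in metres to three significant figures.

y_top ≈ 4.30 m

γ = ρg = 816 × 9.81 / 1000 = 8.00496 kN/m³.
A = π(0.975)² = 2.98648 m².
From F = γ·h_c·A, the centroid depth is h_c = 57.3/(8.00496 × 2.98648) = 2.39682 m.
The plate makes 63° with the vertical, i.e. θ = 90° − 63° = 27° to the horizontal. Measuring y along the incline from the free-surface line, vertical depth h = y·sinθ with sinθ = 0.453990.
Along the incline, y_c = h_c/sinθ = 2.39682/0.453990 = 5.27946 m.
The centroid is at the centre, 0.975 m below the top of the plate, so the highest point sits at y_top = 5.27946 − 0.975 = 4.30446 m along the incline.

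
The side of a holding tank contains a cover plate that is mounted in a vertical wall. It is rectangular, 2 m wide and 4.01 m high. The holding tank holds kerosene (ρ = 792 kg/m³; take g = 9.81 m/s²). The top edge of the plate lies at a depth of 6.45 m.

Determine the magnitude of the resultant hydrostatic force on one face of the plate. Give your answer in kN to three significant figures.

γ = ρg = 792 × 9.81 / 1000 = 7.76952 kN/m³.
The centroid lies 4.01/2 = 2.005 m below the top edge, so the centroid depth is h_c = 6.45 + 2.005 = 8.455 m.
A = 2 × 4.01 = 8.02 m².
Resultant F = γ·h_c·A = 7.76952 × 8.455 × 8.02 = 526.844 kN.

F ≈ 527 kN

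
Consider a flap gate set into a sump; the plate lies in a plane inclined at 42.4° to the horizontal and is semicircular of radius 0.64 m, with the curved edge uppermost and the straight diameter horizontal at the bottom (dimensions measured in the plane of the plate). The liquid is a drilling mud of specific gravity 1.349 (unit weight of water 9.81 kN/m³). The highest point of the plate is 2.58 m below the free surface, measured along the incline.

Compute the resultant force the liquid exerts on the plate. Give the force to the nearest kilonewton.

γ = 1.349 × 9.81 = 13.23369 kN/m³.
Let θ = 42.4° be the plate's angle to the horizontal; measure y along the incline from where the plane meets the free surface. Vertical depth h = y·sinθ with sinθ = 0.674302.
The centroid lies 4r/(3π) = 0.271624 m above the diameter, so r − 4r/(3π) = 0.64 − 0.271624 = 0.368376 m below the topmost point, so y_c = 2.58 + 0.368376 = 2.94838 m and h_c = 2.94838 × 0.674302 = 1.9881 m.
A = πr²/2 = π × 0.64²/2 = 0.643398 m².
Resultant F = γ·h_c·A = 13.23369 × 1.9881 × 0.643398 = 16.9277 kN.

F ≈ 17 kN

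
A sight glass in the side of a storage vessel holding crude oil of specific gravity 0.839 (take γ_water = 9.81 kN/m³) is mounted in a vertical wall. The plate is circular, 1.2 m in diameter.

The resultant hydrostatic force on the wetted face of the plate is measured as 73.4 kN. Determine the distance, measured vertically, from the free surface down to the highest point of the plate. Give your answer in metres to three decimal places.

γ = 0.839 × 9.81 = 8.23059 kN/m³.
A = π(0.6)² = 1.13097 m².
From F = γ·h_c·A, the centroid depth is h_c = 73.4/(8.23059 × 1.13097) = 7.88522 m.
The centroid is at the centre, 0.6 m below the top of the plate, so the highest point sits at h_top = 7.88522 − 0.6 = 7.28522 m below the surface.

d_top ≈ 7.285 m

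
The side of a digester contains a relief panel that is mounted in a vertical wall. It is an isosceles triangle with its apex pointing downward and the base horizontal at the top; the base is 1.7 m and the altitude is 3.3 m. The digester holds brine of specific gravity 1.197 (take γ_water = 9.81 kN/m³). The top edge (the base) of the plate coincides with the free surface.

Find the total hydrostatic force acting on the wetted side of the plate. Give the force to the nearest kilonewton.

γ = 1.197 × 9.81 = 11.74257 kN/m³.
With the apex down, the centroid sits h/3 = 3.3/3 = 1.1 m below the base (the top edge), so the centroid depth is h_c = 1.1 m.
A = ½ × 1.7 × 3.3 = 2.805 m².
Resultant F = γ·h_c·A = 11.74257 × 1.1 × 2.805 = 36.2317 kN.

F ≈ 36 kN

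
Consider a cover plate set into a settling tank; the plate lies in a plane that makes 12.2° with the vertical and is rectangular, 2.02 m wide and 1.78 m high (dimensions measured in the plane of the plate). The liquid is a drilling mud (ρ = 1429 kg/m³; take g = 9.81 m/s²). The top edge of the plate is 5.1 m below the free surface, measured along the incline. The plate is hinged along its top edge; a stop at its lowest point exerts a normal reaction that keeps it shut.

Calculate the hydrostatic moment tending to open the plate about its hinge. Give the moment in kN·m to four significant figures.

γ = ρg = 1429 × 9.81 / 1000 = 14.01849 kN/m³.
The plate makes 12.2° with the vertical, i.e. θ = 90° − 12.2° = 77.8° to the horizontal. Measuring y along the incline from the free-surface line, vertical depth h = y·sinθ with sinθ = 0.977416.
The centroid lies 1.78/2 = 0.89 m below the top edge, so y_c = 5.1 + 0.89 = 5.99 m and h_c = 5.99 × 0.977416 = 5.85472 m.
A = 2.02 × 1.78 = 3.5956 m².
Resultant F = γ·h_c·A = 14.01849 × 5.85472 × 3.5956 = 295.106 kN.
I_c = b·h³/12 = 2.02 × 1.78³/12 = 0.949358 m⁴.
Centre of pressure: y_p = y_c + I_c/(y_c·A) = 5.99 + 0.949358/(5.99 × 3.5956) = 5.99 + 0.044079 = 6.03408 m along the plane.
The resultant acts 0.89 + 0.044079 = 0.934079 m (along the plate) below the hinge at the top edge, so the moment about the hinge is M = F × 0.934079 = 295.106 × 0.934079 = 275.652 kN·m.

M ≈ 275.7 kN·m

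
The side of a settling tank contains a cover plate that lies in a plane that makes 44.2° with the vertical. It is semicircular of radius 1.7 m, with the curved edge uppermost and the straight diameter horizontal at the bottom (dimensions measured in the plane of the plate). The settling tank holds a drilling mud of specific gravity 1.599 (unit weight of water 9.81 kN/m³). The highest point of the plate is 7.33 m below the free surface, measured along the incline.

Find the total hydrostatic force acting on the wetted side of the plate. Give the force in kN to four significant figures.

γ = 1.599 × 9.81 = 15.68619 kN/m³.
The plate makes 44.2° with the vertical, i.e. θ = 90° − 44.2° = 45.8° to the horizontal. Measuring y along the incline from the free-surface line, vertical depth h = y·sinθ with sinθ = 0.716911.
The centroid lies 4r/(3π) = 0.721502 m above the diameter, so r − 4r/(3π) = 1.7 − 0.721502 = 0.978498 m below the topmost point, so y_c = 7.33 + 0.978498 = 8.3085 m and h_c = 8.3085 × 0.716911 = 5.95646 m.
A = πr²/2 = π × 1.7²/2 = 4.5396 m².
Resultant F = γ·h_c·A = 15.68619 × 5.95646 × 4.5396 = 424.154 kN.

F ≈ 424.2 kN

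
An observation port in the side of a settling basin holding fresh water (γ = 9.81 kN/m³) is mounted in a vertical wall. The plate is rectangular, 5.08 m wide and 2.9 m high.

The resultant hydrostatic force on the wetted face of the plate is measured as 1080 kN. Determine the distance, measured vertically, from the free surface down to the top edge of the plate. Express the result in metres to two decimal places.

d_top ≈ 6.02 m

γ = 9.81 kN/m³.
A = 5.08 × 2.9 = 14.732 m².
From F = γ·h_c·A, the centroid depth is h_c = 1080/(9.81 × 14.732) = 7.47297 m.
The centroid lies 2.9/2 = 1.45 m below the top edge, so the top edge sits at h_top = 7.47297 − 1.45 = 6.02297 m below the surface.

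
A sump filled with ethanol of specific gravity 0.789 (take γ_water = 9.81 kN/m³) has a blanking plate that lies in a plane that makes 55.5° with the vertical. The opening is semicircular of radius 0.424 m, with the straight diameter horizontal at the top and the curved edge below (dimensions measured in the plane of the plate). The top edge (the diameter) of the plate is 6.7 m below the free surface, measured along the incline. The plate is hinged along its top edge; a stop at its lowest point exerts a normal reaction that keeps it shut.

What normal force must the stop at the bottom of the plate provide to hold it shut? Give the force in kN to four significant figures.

P ≈ 3.652 kN

γ = 0.789 × 9.81 = 7.74009 kN/m³.
The plate makes 55.5° with the vertical, i.e. θ = 90° − 55.5° = 34.5° to the horizontal. Measuring y along the incline from the free-surface line, vertical depth h = y·sinθ with sinθ = 0.566406.
The centroid of a semicircle lies 4r/(3π) = 0.179951 m from the diameter, here below the top edge, so y_c = 6.7 + 0.179951 = 6.87995 m and h_c = 6.87995 × 0.566406 = 3.89684 m.
A = πr²/2 = π × 0.424²/2 = 0.282391 m².
Resultant F = γ·h_c·A = 7.74009 × 3.89684 × 0.282391 = 8.51745 kN.
I_c = (π/8 − 8/(9π))·r⁴ = 0.109757 × 0.424⁴ = 0.00354728 m⁴.
Centre of pressure: y_p = y_c + I_c/(y_c·A) = 6.87995 + 0.00354728/(6.87995 × 0.282391) = 6.87995 + 0.00182583 = 6.88178 m along the plane.
The resultant acts 0.179951 + 0.00182583 = 0.181777 m (along the plate) below the hinge at the top edge, so the moment about the hinge is M = F × 0.181777 = 8.51745 × 0.181777 = 1.54828 kN·m.
A normal force at the bottom, 0.424 m from the hinge, must supply this moment: P = 1.54828/0.424 = 3.6516 kN.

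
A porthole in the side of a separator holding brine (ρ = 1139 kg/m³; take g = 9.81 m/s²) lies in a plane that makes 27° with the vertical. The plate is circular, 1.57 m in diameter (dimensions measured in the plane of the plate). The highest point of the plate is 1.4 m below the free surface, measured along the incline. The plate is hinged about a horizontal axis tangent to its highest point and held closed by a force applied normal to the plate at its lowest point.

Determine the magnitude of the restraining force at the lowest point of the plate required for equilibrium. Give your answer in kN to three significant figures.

P ≈ 22.9 kN

γ = ρg = 1139 × 9.81 / 1000 = 11.17359 kN/m³.
The plate makes 27° with the vertical, i.e. θ = 90° − 27° = 63° to the horizontal. Measuring y along the incline from the free-surface line, vertical depth h = y·sinθ with sinθ = 0.891007.
The centroid is at the centre, 0.785 m below the top of the plate, so y_c = 1.4 + 0.785 = 2.185 m and h_c = 2.185 × 0.891007 = 1.94685 m.
A = π(0.785)² = 1.93593 m².
Resultant F = γ·h_c·A = 11.17359 × 1.94685 × 1.93593 = 42.1129 kN.
I_c = πr⁴/4 = π × 0.785⁴/4 = 0.298242 m⁴.
Centre of pressure: y_p = y_c + I_c/(y_c·A) = 2.185 + 0.298242/(2.185 × 1.93593) = 2.185 + 0.0705063 = 2.25551 m along the plane.
The resultant acts 0.785 + 0.0705063 = 0.855506 m (along the plate) below the hinge at the top edge, so the moment about the hinge is M = F × 0.855506 = 42.1129 × 0.855506 = 36.0278 kN·m.
A normal force at the bottom, 1.57 m from the hinge, must supply this moment: P = 36.0278/1.57 = 22.9476 kN.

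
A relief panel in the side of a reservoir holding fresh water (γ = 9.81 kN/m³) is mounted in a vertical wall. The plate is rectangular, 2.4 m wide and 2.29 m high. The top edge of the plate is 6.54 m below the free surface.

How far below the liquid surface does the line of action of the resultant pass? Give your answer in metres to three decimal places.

γ = 9.81 kN/m³.
The centroid lies 2.29/2 = 1.145 m below the top edge, so the centroid depth is h_c = 6.54 + 1.145 = 7.685 m.
A = 2.4 × 2.29 = 5.496 m².
Resultant F = γ·h_c·A = 9.81 × 7.685 × 5.496 = 414.343 kN.
I_c = b·h³/12 = 2.4 × 2.29³/12 = 2.4018 m⁴.
Centre of pressure: y_p = y_c + I_c/(y_c·A) = 7.685 + 2.4018/(7.685 × 5.496) = 7.685 + 0.0568652 = 7.74187 m along the plane.

h_p = 7.742 m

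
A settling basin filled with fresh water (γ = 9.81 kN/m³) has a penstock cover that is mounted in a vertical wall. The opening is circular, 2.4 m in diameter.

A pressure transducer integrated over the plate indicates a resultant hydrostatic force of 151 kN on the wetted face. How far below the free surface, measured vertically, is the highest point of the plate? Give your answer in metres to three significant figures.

γ = 9.81 kN/m³.
A = π(1.2)² = 4.52389 m².
From F = γ·h_c·A, the centroid depth is h_c = 151/(9.81 × 4.52389) = 3.40248 m.
The centroid is at the centre, 1.2 m below the top of the plate, so the highest point sits at h_top = 3.40248 − 1.2 = 2.20248 m below the surface.

d_top ≈ 2.20 m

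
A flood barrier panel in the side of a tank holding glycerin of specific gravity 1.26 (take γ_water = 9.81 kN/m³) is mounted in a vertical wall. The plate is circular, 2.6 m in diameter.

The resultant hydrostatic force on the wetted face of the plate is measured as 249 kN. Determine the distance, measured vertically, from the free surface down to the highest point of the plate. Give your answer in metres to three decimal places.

d_top ≈ 2.494 m

γ = 1.26 × 9.81 = 12.3606 kN/m³.
A = π(1.3)² = 5.30929 m².
From F = γ·h_c·A, the centroid depth is h_c = 249/(12.3606 × 5.30929) = 3.79423 m.
The centroid is at the centre, 1.3 m below the top of the plate, so the highest point sits at h_top = 3.79423 − 1.3 = 2.49423 m below the surface.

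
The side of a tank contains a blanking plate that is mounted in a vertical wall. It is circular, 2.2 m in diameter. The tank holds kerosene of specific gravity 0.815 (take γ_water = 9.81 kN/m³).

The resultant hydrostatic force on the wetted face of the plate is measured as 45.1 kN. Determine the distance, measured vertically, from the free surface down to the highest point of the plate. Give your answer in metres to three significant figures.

d_top ≈ 0.384 m

γ = 0.815 × 9.81 = 7.99515 kN/m³.
A = π(1.1)² = 3.80133 m².
From F = γ·h_c·A, the centroid depth is h_c = 45.1/(7.99515 × 3.80133) = 1.48393 m.
The centroid is at the centre, 1.1 m below the top of the plate, so the highest point sits at h_top = 1.48393 − 1.1 = 0.38393 m below the surface.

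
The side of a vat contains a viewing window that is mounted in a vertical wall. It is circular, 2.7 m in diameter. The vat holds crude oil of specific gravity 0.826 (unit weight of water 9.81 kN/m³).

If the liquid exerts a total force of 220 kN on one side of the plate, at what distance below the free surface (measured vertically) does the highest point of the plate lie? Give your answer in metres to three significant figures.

γ = 0.826 × 9.81 = 8.10306 kN/m³.
A = π(1.35)² = 5.72555 m².
From F = γ·h_c·A, the centroid depth is h_c = 220/(8.10306 × 5.72555) = 4.74194 m.
The centroid is at the centre, 1.35 m below the top of the plate, so the highest point sits at h_top = 4.74194 − 1.35 = 3.39194 m below the surface.

d_top ≈ 3.39 m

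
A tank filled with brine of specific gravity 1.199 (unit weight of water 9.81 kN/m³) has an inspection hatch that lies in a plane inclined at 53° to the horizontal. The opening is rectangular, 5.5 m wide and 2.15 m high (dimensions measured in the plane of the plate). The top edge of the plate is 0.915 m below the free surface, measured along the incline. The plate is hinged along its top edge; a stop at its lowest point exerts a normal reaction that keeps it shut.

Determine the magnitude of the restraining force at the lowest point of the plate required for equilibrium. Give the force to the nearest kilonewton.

γ = 1.199 × 9.81 = 11.76219 kN/m³.
Let θ = 53° be the plate's angle to the horizontal; measure y along the incline from where the plane meets the free surface. Vertical depth h = y·sinθ with sinθ = 0.798636.
The centroid lies 2.15/2 = 1.075 m below the top edge, so y_c = 0.915 + 1.075 = 1.99 m and h_c = 1.99 × 0.798636 = 1.58929 m.
A = 5.5 × 2.15 = 11.825 m².
Resultant F = γ·h_c·A = 11.76219 × 1.58929 × 11.825 = 221.051 kN.
I_c = b·h³/12 = 5.5 × 2.15³/12 = 4.55509 m⁴.
Centre of pressure: y_p = y_c + I_c/(y_c·A) = 1.99 + 4.55509/(1.99 × 11.825) = 1.99 + 0.193572 = 2.18357 m along the plane.
The resultant acts 1.075 + 0.193572 = 1.26857 m (along the plate) below the hinge at the top edge, so the moment about the hinge is M = F × 1.26857 = 221.051 × 1.26857 = 280.419 kN·m.
A normal force at the bottom, 2.15 m from the hinge, must supply this moment: P = 280.419/2.15 = 130.427 kN.

P ≈ 130 kN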